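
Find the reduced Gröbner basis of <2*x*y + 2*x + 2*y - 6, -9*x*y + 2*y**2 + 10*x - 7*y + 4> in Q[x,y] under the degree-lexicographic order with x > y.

The reduced Gröbner basis is the canonical form of the ideal for this ordering.

f_1 = 2*x*y + 2*x + 2*y - 6, LT = x*y.
f_2 = -9*x*y + 2*y**2 + 10*x - 7*y + 4, LT = x*y.

S(f_1,f_2): lcm = x*y. S = 2/9*y**2 + 19/9*x + 2/9*y - 23/9.
  leading term y**2: no divisor's leading term divides it; move 2/9*y**2 to the remainder.
  leading term x: no divisor's leading term divides it; move 19/9*x to the remainder.
  leading term y: no divisor's leading term divides it; move 2/9*y to the remainder.
  leading term 1: no divisor's leading term divides it; move -23/9 to the remainder.
  remainder 2/9*y**2 + 19/9*x + 2/9*y - 23/9 ≠ 0; add g_3 = 2/9*y**2 + 19/9*x + 2/9*y - 23/9 to the basis.

S(f_1,g_3): lcm = x*y**2. S = -19/2*x**2 + y**2 + 23/2*x - 3*y.
  leading term x**2: no divisor's leading term divides it; move -19/2*x**2 to the remainder.
  leading term y**2: subtract (9/2)·g_3 from y**2 + 23/2*x - 3*y → 2*x - 4*y + 23/2
  leading term x: no divisor's leading term divides it; move 2*x to the remainder.
  leading term y: no divisor's leading term divides it; move -4*y to the remainder.
  leading term 1: no divisor's leading term divides it; move 23/2 to the remainder.
  remainder -19/2*x**2 + 2*x - 4*y + 23/2 ≠ 0; add g_4 = -19/2*x**2 + 2*x - 4*y + 23/2 to the basis.

The other S-polynomials (S(f_2,g_3), S(f_1,g_4), S(f_2,g_4), S(g_3,g_4)) all reduce to 0 modulo the current basis, so we have a Gröbner basis.
Inter-reduce: drop elements whose leading term is divisible by another's, tail-reduce, and make monic.

G = {x**2 - 4/19*x + 8/19*y - 23/19, x*y + x + y - 3, y**2 + 19/2*x + y - 23/2}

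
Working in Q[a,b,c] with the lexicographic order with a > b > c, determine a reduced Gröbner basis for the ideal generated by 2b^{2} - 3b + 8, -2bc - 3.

G = {b - \tfrac{8}{3}c - \tfrac{3}{2}, c^{2} + \tfrac{9}{16}c + \tfrac{9}{16}}

f_1 = 2b^{2} - 3b + 8, LT = b^{2}.
f_2 = -2bc - 3, LT = bc.

S(f_1,f_2): lcm = b^{2}c. S = -\tfrac{3}{2}bc - \tfrac{3}{2}b + 4c.
  leading term bc: subtract (\tfrac{3}{4})·f_2 from -\tfrac{3}{2}bc - \tfrac{3}{2}b + 4c → -\tfrac{3}{2}b + 4c + \tfrac{9}{4}
  leading term b: no divisor's leading term divides it; move -\tfrac{3}{2}b to the remainder.
  leading term c: no divisor's leading term divides it; move 4c to the remainder.
  leading term 1: no divisor's leading term divides it; move \tfrac{9}{4} to the remainder.
  remainder -\tfrac{3}{2}b + 4c + \tfrac{9}{4} ≠ 0; add g_3 = -\tfrac{3}{2}b + 4c + \tfrac{9}{4} to the basis.

S(f_2,g_3): lcm = bc. S = \tfrac{8}{3}c^{2} + \tfrac{3}{2}c + \tfrac{3}{2}.
  leading term c^{2}: no divisor's leading term divides it; move \tfrac{8}{3}c^{2} to the remainder.
  leading term c: no divisor's leading term divides it; move \tfrac{3}{2}c to the remainder.
  leading term 1: no divisor's leading term divides it; move \tfrac{3}{2} to the remainder.
  remainder \tfrac{8}{3}c^{2} + \tfrac{3}{2}c + \tfrac{3}{2} ≠ 0; add g_4 = \tfrac{8}{3}c^{2} + \tfrac{3}{2}c + \tfrac{3}{2} to the basis.

The other S-polynomials (S(f_1,g_3), S(f_1,g_4), S(f_2,g_4), S(g_3,g_4)) all reduce to 0 modulo the current basis, so we have a Gröbner basis.
Inter-reduce: drop elements whose leading term is divisible by another's, tail-reduce, and make monic.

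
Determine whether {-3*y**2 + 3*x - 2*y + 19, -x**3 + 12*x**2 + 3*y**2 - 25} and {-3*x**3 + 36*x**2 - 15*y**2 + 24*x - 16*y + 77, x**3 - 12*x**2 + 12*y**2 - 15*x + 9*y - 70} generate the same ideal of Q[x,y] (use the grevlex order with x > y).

Two ideals are equal iff their reduced Gröbner bases coincide (the reduced basis is unique for a fixed ordering).
Buchberger on the first generating set:
f_1 = -3*y**2 + 3*x - 2*y + 19, LT = y**2.
f_2 = -x**3 + 12*x**2 + 3*y**2 - 25, LT = x**3.

The S-polynomials (S(f_1,f_2)) all reduce to 0 modulo the current basis, so we have a Gröbner basis.
Inter-reduce: drop elements whose leading term is divisible by another's, tail-reduce, and make monic.
Reduced Gröbner basis: {x**3 - 12*x**2 - 3*x + 2*y + 6, y**2 - x + 2/3*y - 19/3}.

Buchberger on the second generating set:
h_1 = -3*x**3 + 36*x**2 - 15*y**2 + 24*x - 16*y + 77, LT = x**3.
h_2 = x**3 - 12*x**2 + 12*y**2 - 15*x + 9*y - 70, LT = x**3.

S(h_1,h_2): lcm = x**3. S = -7*y**2 + 7*x - 11/3*y + 133/3.
  leading term y**2: no divisor's leading term divides it; move -7*y**2 to the remainder.
  leading term x: no divisor's leading term divides it; move 7*x to the remainder.
  leading term y: no divisor's leading term divides it; move -11/3*y to the remainder.
  leading term 1: no divisor's leading term divides it; move 133/3 to the remainder.
  remainder -7*y**2 + 7*x - 11/3*y + 133/3 ≠ 0; add k_3 = -7*y**2 + 7*x - 11/3*y + 133/3 to the basis.

The other S-polynomials (S(h_1,k_3), S(h_2,k_3)) all reduce to 0 modulo the current basis, so we have a Gröbner basis.
Inter-reduce: drop elements whose leading term is divisible by another's, tail-reduce, and make monic.
Reduced Gröbner basis: {x**3 - 12*x**2 - 3*x + 19/7*y + 6, y**2 - x + 11/21*y - 19/3}.

The bases are distinct; the ideals are different.
The same test decides containment: I ⊆ J iff every generator of I reduces to 0 modulo a Gröbner basis of J.

No, the ideals differ.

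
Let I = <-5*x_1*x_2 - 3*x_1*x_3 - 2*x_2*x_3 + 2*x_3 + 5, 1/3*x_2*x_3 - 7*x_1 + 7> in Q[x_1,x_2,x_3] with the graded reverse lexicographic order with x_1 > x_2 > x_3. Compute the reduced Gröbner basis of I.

f_1 = -5*x_1*x_2 - 3*x_1*x_3 - 2*x_2*x_3 + 2*x_3 + 5, LT = x_1*x_2.
f_2 = 1/3*x_2*x_3 - 7*x_1 + 7, LT = x_2*x_3.

S(f_1,f_2): lcm = x_1*x_2*x_3. S = 3/5*x_1*x_3**2 + 2/5*x_2*x_3**2 + 21*x_1**2 - 2/5*x_3**2 - 21*x_1 - x_3.
  leading term x_1*x_3**2: no divisor's leading term divides it; move 3/5*x_1*x_3**2 to the remainder.
  leading term x_2*x_3**2: subtract (6/5*x_3)·f_2 from 2/5*x_2*x_3**2 + 21*x_1**2 - 2/5*x_3**2 - 21*x_1 - x_3 → 21*x_1**2 + 42/5*x_1*x_3 - 2/5*x_3**2 - 21*x_1 - 47/5*x_3
  leading term x_1**2: no divisor's leading term divides it; move 21*x_1**2 to the remainder.
  leading term x_1*x_3: no divisor's leading term divides it; move 42/5*x_1*x_3 to the remainder.
  leading term x_3**2: no divisor's leading term divides it; move -2/5*x_3**2 to the remainder.
  leading term x_1: no divisor's leading term divides it; move -21*x_1 to the remainder.
  leading term x_3: no divisor's leading term divides it; move -47/5*x_3 to the remainder.
  remainder 3/5*x_1*x_3**2 + 21*x_1**2 + 42/5*x_1*x_3 - 2/5*x_3**2 - 21*x_1 - 47/5*x_3 ≠ 0; add g_3 = 3/5*x_1*x_3**2 + 21*x_1**2 + 42/5*x_1*x_3 - 2/5*x_3**2 - 21*x_1 - 47/5*x_3 to the basis.

The other S-polynomials (S(f_1,g_3), S(f_2,g_3)) all reduce to 0 modulo the current basis, so we have a Gröbner basis.

G = {x_1*x_3**2 + 35*x_1**2 + 14*x_1*x_3 - 2/3*x_3**2 - 35*x_1 - 47/3*x_3, x_1*x_2 + 3/5*x_1*x_3 + 42/5*x_1 - 2/5*x_3 - 47/5, x_2*x_3 - 21*x_1 + 21}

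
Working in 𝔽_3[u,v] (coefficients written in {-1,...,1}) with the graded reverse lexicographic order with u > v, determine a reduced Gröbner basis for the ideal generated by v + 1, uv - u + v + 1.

The reduced Gröbner basis is the canonical form of the ideal for this ordering.

f_1 = v + 1, LT = v.
f_2 = uv - u + v + 1, LT = uv.

S(f_1,f_2): lcm = uv. S = -u - v - 1.
  leading term u: no divisor's leading term divides it; move -u to the remainder.
  leading term v: subtract (-1)·f_1 from -v - 1 → 0
  remainder -u ≠ 0; add g_3 = -u to the basis.

The other S-polynomials (S(f_1,g_3), S(f_2,g_3)) all reduce to 0 modulo the current basis, so we have a Gröbner basis.
Inter-reduce: drop elements whose leading term is divisible by another's, tail-reduce, and make monic.

G = {u, v + 1}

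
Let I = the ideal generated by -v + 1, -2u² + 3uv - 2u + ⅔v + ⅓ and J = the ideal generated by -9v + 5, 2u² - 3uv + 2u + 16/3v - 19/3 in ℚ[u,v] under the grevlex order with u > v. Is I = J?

No, the ideals differ.

Two ideals are equal iff their reduced Gröbner bases coincide (the reduced basis is unique for a fixed ordering).
Buchberger on the first generating set:
f_1 = -v + 1, LT = v.
f_2 = -2u² + 3uv - 2u + ⅔v + ⅓, LT = u².

The S-polynomials (S(f_1,f_2)) all reduce to 0 modulo the current basis, so we have a Gröbner basis.
Inter-reduce: drop elements whose leading term is divisible by another's, tail-reduce, and make monic.
Reduced Gröbner basis: {u² - ½u - ½, v - 1}.

Buchberger on the second generating set:
h_1 = -9v + 5, LT = v.
h_2 = 2u² - 3uv + 2u + 16/3v - 19/3, LT = u².

The S-polynomials (S(h_1,h_2)) all reduce to 0 modulo the current basis, so we have a Gröbner basis.
Inter-reduce: drop elements whose leading term is divisible by another's, tail-reduce, and make monic.
Reduced Gröbner basis: {u² + ⅙u - 91/54, v - 5/9}.

These differ, so the ideals are not equal.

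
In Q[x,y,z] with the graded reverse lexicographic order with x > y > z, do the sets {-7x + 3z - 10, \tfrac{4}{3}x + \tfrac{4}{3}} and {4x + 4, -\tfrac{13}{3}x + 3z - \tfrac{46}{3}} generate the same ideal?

For a fixed monomial order, each ideal has a unique reduced Gröbner basis; comparing bases decides equality.
Buchberger on the first generating set:
f_1 = -7x + 3z - 10, LT = x.
f_2 = \tfrac{4}{3}x + \tfrac{4}{3}, LT = x.

S(f_1,f_2): lcm = x. S = -\tfrac{3}{7}z + \tfrac{3}{7}.
  leading term z: no divisor's leading term divides it; move -\tfrac{3}{7}z to the remainder.
  leading term 1: no divisor's leading term divides it; move \tfrac{3}{7} to the remainder.
  remainder -\tfrac{3}{7}z + \tfrac{3}{7} ≠ 0; add g_3 = -\tfrac{3}{7}z + \tfrac{3}{7} to the basis.

S(f_1,g_3): leading monomials are coprime, so the S-polynomial reduces to 0 (Buchberger's first criterion).
S(f_2,g_3): leading monomials are coprime, so the S-polynomial reduces to 0 (Buchberger's first criterion).
Every S-polynomial of the final basis reduces to 0, so we have a Gröbner basis.
Inter-reduce: drop elements whose leading term is divisible by another's, tail-reduce, and make monic.
Reduced Gröbner basis: {x + 1, z - 1}.

Buchberger on the second generating set:
h_1 = 4x + 4, LT = x.
h_2 = -\tfrac{13}{3}x + 3z - \tfrac{46}{3}, LT = x.

S(h_1,h_2): lcm = x. S = \tfrac{9}{13}z - \tfrac{33}{13}.
  leading term z: no divisor's leading term divides it; move \tfrac{9}{13}z to the remainder.
  leading term 1: no divisor's leading term divides it; move -\tfrac{33}{13} to the remainder.
  remainder \tfrac{9}{13}z - \tfrac{33}{13} ≠ 0; add k_3 = \tfrac{9}{13}z - \tfrac{33}{13} to the basis.

S(h_1,k_3): leading monomials are coprime, so the S-polynomial reduces to 0 (Buchberger's first criterion).
S(h_2,k_3): leading monomials are coprime, so the S-polynomial reduces to 0 (Buchberger's first criterion).
Every S-polynomial of the final basis reduces to 0, so we have a Gröbner basis.
Inter-reduce: drop elements whose leading term is divisible by another's, tail-reduce, and make monic.
Reduced Gröbner basis: {x + 1, z - \tfrac{11}{3}}.

The bases are distinct; the ideals are different.
The choice of monomial ordering does not affect the verdict — as long as both bases are computed under the same ordering, their equality decides ideal equality.

No, the ideals differ.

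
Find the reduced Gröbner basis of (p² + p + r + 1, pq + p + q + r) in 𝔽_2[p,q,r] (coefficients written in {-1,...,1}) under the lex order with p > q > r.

f_1 = p² + p + r + 1, LT = p².
f_2 = pq + p + q + r, LT = pq.

S(f_1,f_2): lcm = p²q. S = p² + pr + qr + q.
  reduce S modulo (f_1, f_2):
  remainder pr + p + qr + q + r + 1 ≠ 0; add g_3 = pr + p + qr + q + r + 1 to the basis.

S(f_2,g_3): lcm = pqr. S = pq + pr + q²r + q² + q + r².
  reduce S modulo (f_1, f_2, g_3):
  remainder q²r + q² + qr + q + r² + 1 ≠ 0; add g_4 = q²r + q² + qr + q + r² + 1 to the basis.

The other S-polynomials (S(f_1,g_3), S(f_1,g_4), S(f_2,g_4), S(g_3,g_4)) all reduce to 0 modulo the current basis, so we have a Gröbner basis.

G = {p² + p + r + 1, pq + p + q + r, pr + p + qr + q + r + 1, q²r + q² + qr + q + r² + 1}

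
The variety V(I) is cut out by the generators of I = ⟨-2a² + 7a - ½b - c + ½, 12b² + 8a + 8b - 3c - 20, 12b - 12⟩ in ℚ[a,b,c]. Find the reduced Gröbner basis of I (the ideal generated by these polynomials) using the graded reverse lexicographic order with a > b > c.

f_1 = -2a² + 7a - ½b - c + ½, LT = a².
f_2 = 12b² + 8a + 8b - 3c - 20, LT = b².
f_3 = 12b - 12, LT = b.

S(f_1,f_2): leading monomials are coprime, so the S-polynomial reduces to 0 (Buchberger's first criterion).
S(f_1,f_3): leading monomials are coprime, so the S-polynomial reduces to 0 (Buchberger's first criterion).
S(f_2,f_3): lcm = b². S = ⅔a + 5/3b - ¼c - 5/3.
  leading term a: no divisor's leading term divides it; move ⅔a to the remainder.
  leading term b: subtract (5/36)·f_3 from 5/3b - ¼c - 5/3 → -¼c
  leading term c: no divisor's leading term divides it; move -¼c to the remainder.
  remainder ⅔a - ¼c ≠ 0; add g_4 = ⅔a - ¼c to the basis.

S(f_1,g_4): lcm = a². S = ⅜ac - 7/2a + ¼b + ½c - ¼.
  leading term ac: subtract (9/16c)·g_4 from ⅜ac - 7/2a + ¼b + ½c - ¼ → 9/64c² - 7/2a + ¼b + ½c - ¼
  leading term c²: no divisor's leading term divides it; move 9/64c² to the remainder.
  leading term a: subtract (-21/4)·g_4 from -7/2a + ¼b + ½c - ¼ → ¼b - 13/16c - ¼
  leading term b: subtract (1/48)·f_3 from ¼b - 13/16c - ¼ → -13/16c
  leading term c: no divisor's leading term divides it; move -13/16c to the remainder.
  remainder 9/64c² - 13/16c ≠ 0; add g_5 = 9/64c² - 13/16c to the basis.

S(f_2,g_4): leading monomials are coprime, so the S-polynomial reduces to 0 (Buchberger's first criterion).
S(f_3,g_4): leading monomials are coprime, so the S-polynomial reduces to 0 (Buchberger's first criterion).
S(f_1,g_5): leading monomials are coprime, so the S-polynomial reduces to 0 (Buchberger's first criterion).
S(f_2,g_5): leading monomials are coprime, so the S-polynomial reduces to 0 (Buchberger's first criterion).
S(f_3,g_5): leading monomials are coprime, so the S-polynomial reduces to 0 (Buchberger's first criterion).
S(g_4,g_5): leading monomials are coprime, so the S-polynomial reduces to 0 (Buchberger's first criterion).
Every S-polynomial of the final basis reduces to 0, so we have a Gröbner basis.
Inter-reduce: drop elements whose leading term is divisible by another's, tail-reduce, and make monic.

G = {c² - 52/9c, a - ⅜c, b - 1}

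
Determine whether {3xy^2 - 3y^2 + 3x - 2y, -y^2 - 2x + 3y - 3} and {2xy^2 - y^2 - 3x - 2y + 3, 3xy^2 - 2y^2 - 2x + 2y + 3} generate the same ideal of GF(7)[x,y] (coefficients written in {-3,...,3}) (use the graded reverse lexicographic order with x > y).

Since reduced Gröbner bases are canonical representatives of ideals under a given ordering, it suffices to compute and compare them.
Buchberger on the first generating set:
f_1 = 3xy^2 - 3y^2 + 3x - 2y, LT = xy^2.
f_2 = -y^2 - 2x + 3y - 3, LT = y^2.

S(f_1,f_2): lcm = xy^2. S = -2x^2 + 3xy - y^2 - 2x - 3y.
  leading term x^2: no divisor's leading term divides it; move -2x^2 to the remainder.
  leading term xy: no divisor's leading term divides it; move 3xy to the remainder.
  leading term y^2: subtract (1)·f_2 from -y^2 - 2x - 3y → y + 3
  leading term y: no divisor's leading term divides it; move y to the remainder.
  leading term 1: no divisor's leading term divides it; move 3 to the remainder.
  remainder -2x^2 + 3xy + y + 3 ≠ 0; add g_3 = -2x^2 + 3xy + y + 3 to the basis.

The other S-polynomials (S(f_1,g_3), S(f_2,g_3)) all reduce to 0 modulo the current basis, so we have a Gröbner basis.
Inter-reduce: drop elements whose leading term is divisible by another's, tail-reduce, and make monic.
Reduced Gröbner basis: {x^2 + 2xy + 3y + 2, y^2 + 2x - 3y + 3}.

Buchberger on the second generating set:
h_1 = 2xy^2 - y^2 - 3x - 2y + 3, LT = xy^2.
h_2 = 3xy^2 - 2y^2 - 2x + 2y + 3, LT = xy^2.

S(h_1,h_2): lcm = xy^2. S = -y^2 - 2x + 3y - 3.
  leading term y^2: no divisor's leading term divides it; move -y^2 to the remainder.
  leading term x: no divisor's leading term divides it; move -2x to the remainder.
  leading term y: no divisor's leading term divides it; move 3y to the remainder.
  leading term 1: no divisor's leading term divides it; move -3 to the remainder.
  remainder -y^2 - 2x + 3y - 3 ≠ 0; add k_3 = -y^2 - 2x + 3y - 3 to the basis.

S(h_1,k_3): lcm = xy^2. S = -2x^2 + 3xy + 3y^2 - x - y - 2.
  leading term x^2: no divisor's leading term divides it; move -2x^2 to the remainder.
  leading term xy: no divisor's leading term divides it; move 3xy to the remainder.
  leading term y^2: subtract (-3)·k_3 from 3y^2 - x - y - 2 → y + 3
  leading term y: no divisor's leading term divides it; move y to the remainder.
  leading term 1: no divisor's leading term divides it; move 3 to the remainder.
  remainder -2x^2 + 3xy + y + 3 ≠ 0; add k_4 = -2x^2 + 3xy + y + 3 to the basis.

The other S-polynomials (S(h_2,k_3), S(h_1,k_4), S(h_2,k_4), S(k_3,k_4)) all reduce to 0 modulo the current basis, so we have a Gröbner basis.
Inter-reduce: drop elements whose leading term is divisible by another's, tail-reduce, and make monic.
Reduced Gröbner basis: {x^2 + 2xy + 3y + 2, y^2 + 2x - 3y + 3}.

The two bases agree; hence the ideals are identical.

Yes, the ideals are equal.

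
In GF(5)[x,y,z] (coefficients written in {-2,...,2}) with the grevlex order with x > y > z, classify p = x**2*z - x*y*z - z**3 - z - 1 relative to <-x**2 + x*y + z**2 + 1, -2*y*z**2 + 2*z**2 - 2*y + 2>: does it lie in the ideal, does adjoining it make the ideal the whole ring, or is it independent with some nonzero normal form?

Adjoining x**2*z - x*y*z - z**3 - z - 1 makes the ideal the whole ring: the system is inconsistent.

First compute the reduced Gröbner basis of I by Buchberger's algorithm.
f_1 = -x**2 + x*y + z**2 + 1, LT = x**2.
f_2 = -2*y*z**2 + 2*z**2 - 2*y + 2, LT = y*z**2.

The S-polynomials (S(f_1,f_2)) all reduce to 0 modulo the current basis, so we have a Gröbner basis.
Inter-reduce: drop elements whose leading term is divisible by another's, tail-reduce, and make monic.
Reduced Gröbner basis: {y*z**2 - z**2 + y - 1, x**2 - x*y - z**2 - 1}.
Label its elements g_1 = y*z**2 - z**2 + y - 1, g_2 = x**2 - x*y - z**2 - 1.

Reduce p = x**2*z - x*y*z - z**3 - z - 1 modulo G:
  leading term x**2*z: subtract (z)·g_2 from x**2*z - x*y*z - z**3 - z - 1 → -1
  leading term 1: no divisor's leading term divides it; move -1 to the remainder.
  normal form = -1.
The normal form is nonzero, so p ∉ I. Since p minus its normal form lies in I, I + (p) = I + (r) where r = -1; decide whether this ideal is the whole ring.
Here r = -1 is a nonzero constant, hence a unit: 1 ∈ I + (p), the Gröbner basis of I + (p) is {1}, and the enlarged system has no common solution — adjoining p is inconsistent.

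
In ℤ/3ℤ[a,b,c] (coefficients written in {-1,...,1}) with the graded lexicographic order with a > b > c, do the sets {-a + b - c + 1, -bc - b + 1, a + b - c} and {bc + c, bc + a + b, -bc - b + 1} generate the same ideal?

Equality of ideals is decidable: compute both reduced Gröbner bases (unique for the ordering) and check whether they agree.
Buchberger on the first generating set:
f_1 = -a + b - c + 1, LT = a.
f_2 = -bc - b + 1, LT = bc.
f_3 = a + b - c, LT = a.

S(f_1,f_3): lcm = a. S = b - c - 1.
  leading term b: no divisor's leading term divides it; move b to the remainder.
  leading term c: no divisor's leading term divides it; move -c to the remainder.
  leading term 1: no divisor's leading term divides it; move -1 to the remainder.
  remainder b - c - 1 ≠ 0; add g_4 = b - c - 1 to the basis.

S(f_2,g_4): lcm = bc. S = c² + b + c - 1.
  leading term c²: no divisor's leading term divides it; move c² to the remainder.
  leading term b: subtract (1)·g_4 from b + c - 1 → -c
  leading term c: no divisor's leading term divides it; move -c to the remainder.
  remainder c² - c ≠ 0; add g_5 = c² - c to the basis.

The other S-polynomials (S(f_1,f_2), S(f_2,f_3), S(f_1,g_4), S(f_3,g_4), S(f_1,g_5), S(f_2,g_5), S(f_3,g_5), S(g_4,g_5)) all reduce to 0 modulo the current basis, so we have a Gröbner basis.
Inter-reduce: drop elements whose leading term is divisible by another's, tail-reduce, and make monic.
Reduced Gröbner basis: {c² - c, a + 1, b - c - 1}.

Buchberger on the second generating set:
h_1 = bc + c, LT = bc.
h_2 = bc + a + b, LT = bc.
h_3 = -bc - b + 1, LT = bc.

S(h_1,h_2): lcm = bc. S = -a - b + c.
  leading term a: no divisor's leading term divides it; move -a to the remainder.
  leading term b: no divisor's leading term divides it; move -b to the remainder.
  leading term c: no divisor's leading term divides it; move c to the remainder.
  remainder -a - b + c ≠ 0; add k_4 = -a - b + c to the basis.

S(h_1,h_3): lcm = bc. S = -b + c + 1.
  leading term b: no divisor's leading term divides it; move -b to the remainder.
  leading term c: no divisor's leading term divides it; move c to the remainder.
  leading term 1: no divisor's leading term divides it; move 1 to the remainder.
  remainder -b + c + 1 ≠ 0; add k_5 = -b + c + 1 to the basis.

S(h_1,k_5): lcm = bc. S = c² - c.
  leading term c²: no divisor's leading term divides it; move c² to the remainder.
  leading term c: no divisor's leading term divides it; move -c to the remainder.
  remainder c² - c ≠ 0; add k_6 = c² - c to the basis.

The other S-polynomials (S(h_2,h_3), S(h_1,k_4), S(h_2,k_4), S(h_3,k_4), S(h_2,k_5), S(h_3,k_5), S(k_4,k_5), S(h_1,k_6), S(h_2,k_6), S(h_3,k_6), S(k_4,k_6), S(k_5,k_6)) all reduce to 0 modulo the current basis, so we have a Gröbner basis.
Inter-reduce: drop elements whose leading term is divisible by another's, tail-reduce, and make monic.
Reduced Gröbner basis: {c² - c, a + 1, b - c - 1}.

These coincide, so the ideals are equal.

Yes, the ideals are equal.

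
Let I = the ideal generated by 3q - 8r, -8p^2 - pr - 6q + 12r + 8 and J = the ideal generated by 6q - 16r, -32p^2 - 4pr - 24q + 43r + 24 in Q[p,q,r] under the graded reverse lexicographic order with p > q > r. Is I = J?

Equality of ideals is decidable: compute both reduced Gröbner bases (unique for the ordering) and check whether they agree.
Buchberger on the first generating set:
f_1 = 3q - 8r, LT = q.
f_2 = -8p^2 - pr - 6q + 12r + 8, LT = p^2.

The S-polynomials (S(f_1,f_2)) all reduce to 0 modulo the current basis, so we have a Gröbner basis.
Inter-reduce: drop elements whose leading term is divisible by another's, tail-reduce, and make monic.
Reduced Gröbner basis: {p^2 + 1/8pr + 1/2r - 1, q - 8/3r}.

Buchberger on the second generating set:
h_1 = 6q - 16r, LT = q.
h_2 = -32p^2 - 4pr - 24q + 43r + 24, LT = p^2.

The S-polynomials (S(h_1,h_2)) all reduce to 0 modulo the current basis, so we have a Gröbner basis.
Inter-reduce: drop elements whose leading term is divisible by another's, tail-reduce, and make monic.
Reduced Gröbner basis: {p^2 + 1/8pr + 21/32r - 3/4, q - 8/3r}.

These differ, so the ideals are not equal.

No, the ideals differ.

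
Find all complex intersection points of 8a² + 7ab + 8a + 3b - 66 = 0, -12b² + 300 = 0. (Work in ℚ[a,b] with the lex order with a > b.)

Compute a lex Gröbner basis by Buchberger's algorithm.
f_1 = 8a² + 7ab + 8a + 3b - 66, LT = a².
f_2 = -12b² + 300, LT = b².

The S-polynomials (S(f_1,f_2)) all reduce to 0 modulo the current basis, so we have a Gröbner basis.
Inter-reduce: drop elements whose leading term is divisible by another's, tail-reduce, and make monic.
Reduced Gröbner basis: {a² + ⅞ab + a + ⅜b - 33/4, b² - 25}.

From the last basis element, b² - 25 = 0, so b takes values in {-5, 5}. Each choice, substituted upward through the basis, yields the corresponding point(s) of the solution set.
  b = -5: the earlier basis element becomes a² - 27/8a - 81/8 = 0, giving a = 27/16 - 9*sqrt(41)/16, 27/16 + 9*sqrt(41)/16 — points (27/16 - 9*sqrt(41)/16, -5), (27/16 + 9*sqrt(41)/16, -5).
  b = 5: the earlier basis element becomes a² + 43/8a - 51/8 = 0, giving a = -51/8, 1 — points (-51/8, 5), (1, 5).
Substituting each solution back into the original system confirms all equations vanish.

{(27/16 - 9*sqrt(41)/16, -5), (27/16 + 9*sqrt(41)/16, -5), (-51/8, 5), (1, 5)}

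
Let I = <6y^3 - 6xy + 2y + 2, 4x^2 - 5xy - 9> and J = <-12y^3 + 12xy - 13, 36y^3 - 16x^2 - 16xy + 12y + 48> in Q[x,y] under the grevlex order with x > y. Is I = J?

No, the ideals differ.

Equality of ideals is decidable: compute both reduced Gröbner bases (unique for the ordering) and check whether they agree.
Buchberger on the first generating set:
f_1 = 6y^3 - 6xy + 2y + 2, LT = y^3.
f_2 = 4x^2 - 5xy - 9, LT = x^2.

The S-polynomials (S(f_1,f_2)) all reduce to 0 modulo the current basis, so we have a Gröbner basis.
Inter-reduce: drop elements whose leading term is divisible by another's, tail-reduce, and make monic.
Reduced Gröbner basis: {y^3 - xy + 1/3y + 1/3, x^2 - 5/4xy - 9/4}.

Buchberger on the second generating set:
h_1 = -12y^3 + 12xy - 13, LT = y^3.
h_2 = 36y^3 - 16x^2 - 16xy + 12y + 48, LT = y^3.

S(h_1,h_2): lcm = y^3. S = 4/9x^2 - 5/9xy - 1/3y - 1/4.
  leading term x^2: no divisor's leading term divides it; move 4/9x^2 to the remainder.
  leading term xy: no divisor's leading term divides it; move -5/9xy to the remainder.
  leading term y: no divisor's leading term divides it; move -1/3y to the remainder.
  leading term 1: no divisor's leading term divides it; move -1/4 to the remainder.
  remainder 4/9x^2 - 5/9xy - 1/3y - 1/4 ≠ 0; add k_3 = 4/9x^2 - 5/9xy - 1/3y - 1/4 to the basis.

The other S-polynomials (S(h_1,k_3), S(h_2,k_3)) all reduce to 0 modulo the current basis, so we have a Gröbner basis.
Inter-reduce: drop elements whose leading term is divisible by another's, tail-reduce, and make monic.
Reduced Gröbner basis: {y^3 - xy + 13/12, x^2 - 5/4xy - 3/4y - 9/16}.

The bases are distinct; the ideals are different.
The same test decides containment: I ⊆ J iff every generator of I reduces to 0 modulo a Gröbner basis of J.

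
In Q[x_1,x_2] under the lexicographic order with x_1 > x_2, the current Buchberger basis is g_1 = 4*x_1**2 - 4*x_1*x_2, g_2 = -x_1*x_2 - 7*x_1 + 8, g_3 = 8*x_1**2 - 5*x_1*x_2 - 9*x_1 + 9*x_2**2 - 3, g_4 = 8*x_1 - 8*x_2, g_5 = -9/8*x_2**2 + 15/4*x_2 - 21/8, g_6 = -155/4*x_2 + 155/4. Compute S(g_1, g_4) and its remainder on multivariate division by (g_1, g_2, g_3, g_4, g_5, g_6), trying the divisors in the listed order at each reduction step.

S(g_1, g_4) = 0; remainder on division = 0.

lcm(LM(g_1), LM(g_4)) = x_1**2.
S = (lcm/LT(g_1))·g_1 − (lcm/LT(g_4))·g_4 = 0.
Reduce S modulo (g_1, g_2, g_3, g_4, g_5, g_6) in that order:
The remainder is 0, so this S-polynomial contributes no new basis element.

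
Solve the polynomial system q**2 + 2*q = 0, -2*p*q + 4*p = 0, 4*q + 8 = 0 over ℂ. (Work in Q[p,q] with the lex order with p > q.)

{(0, -2)}

Compute a lex Gröbner basis by Buchberger's algorithm.
f_1 = q**2 + 2*q, LT = q**2.
f_2 = -2*p*q + 4*p, LT = p*q.
f_3 = 4*q + 8, LT = q.

S(f_1,f_2): lcm = p*q**2. S = 4*p*q.
  reduce S modulo (f_1, f_2, f_3):
  remainder 8*p ≠ 0; add h_4 = 8*p to the basis.

The other S-polynomials (S(f_1,f_3), S(f_2,f_3), S(f_1,h_4), S(f_2,h_4), S(f_3,h_4)) all reduce to 0 modulo the current basis, so we have a Gröbner basis.
Inter-reduce: drop elements whose leading term is divisible by another's, tail-reduce, and make monic.
Reduced Gröbner basis: {p, q + 2}.

The lex basis is triangular: the last element involves only q. Solving q + 2 = 0 gives q ∈ {-2}; substituting each value into the earlier elements determines the remaining variables.
  q = -2: the earlier basis element becomes p = 0, giving p = 0 — point (0, -2).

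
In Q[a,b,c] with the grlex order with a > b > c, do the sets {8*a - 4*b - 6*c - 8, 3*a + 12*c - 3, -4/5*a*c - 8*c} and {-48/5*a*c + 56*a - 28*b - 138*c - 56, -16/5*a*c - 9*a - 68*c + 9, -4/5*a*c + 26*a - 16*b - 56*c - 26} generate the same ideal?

Yes, the ideals are equal.

Equality of ideals is decidable: compute both reduced Gröbner bases (unique for the ordering) and check whether they agree.
Buchberger on the first generating set:
f_1 = 8*a - 4*b - 6*c - 8, LT = a.
f_2 = 3*a + 12*c - 3, LT = a.
f_3 = -4/5*a*c - 8*c, LT = a*c.

S(f_1,f_2): lcm = a. S = -1/2*b - 19/4*c.
  leading term b: no divisor's leading term divides it; move -1/2*b to the remainder.
  leading term c: no divisor's leading term divides it; move -19/4*c to the remainder.
  remainder -1/2*b - 19/4*c ≠ 0; add g_4 = -1/2*b - 19/4*c to the basis.

S(f_1,f_3): lcm = a*c. S = -1/2*b*c - 3/4*c**2 - 11*c.
  leading term b*c: subtract (c)·g_4 from -1/2*b*c - 3/4*c**2 - 11*c → 4*c**2 - 11*c
  leading term c**2: no divisor's leading term divides it; move 4*c**2 to the remainder.
  leading term c: no divisor's leading term divides it; move -11*c to the remainder.
  remainder 4*c**2 - 11*c ≠ 0; add g_5 = 4*c**2 - 11*c to the basis.

The other S-polynomials (S(f_2,f_3), S(f_1,g_4), S(f_2,g_4), S(f_3,g_4), S(f_1,g_5), S(f_2,g_5), S(f_3,g_5), S(g_4,g_5)) all reduce to 0 modulo the current basis, so we have a Gröbner basis.
Inter-reduce: drop elements whose leading term is divisible by another's, tail-reduce, and make monic.
Reduced Gröbner basis: {c**2 - 11/4*c, a + 4*c - 1, b + 19/2*c}.

Buchberger on the second generating set:
h_1 = -48/5*a*c + 56*a - 28*b - 138*c - 56, LT = a*c.
h_2 = -16/5*a*c - 9*a - 68*c + 9, LT = a*c.
h_3 = -4/5*a*c + 26*a - 16*b - 56*c - 26, LT = a*c.

S(h_1,h_2): lcm = a*c. S = -415/48*a + 35/12*b - 55/8*c + 415/48.
  leading term a: no divisor's leading term divides it; move -415/48*a to the remainder.
  leading term b: no divisor's leading term divides it; move 35/12*b to the remainder.
  leading term c: no divisor's leading term divides it; move -55/8*c to the remainder.
  leading term 1: no divisor's leading term divides it; move 415/48 to the remainder.
  remainder -415/48*a + 35/12*b - 55/8*c + 415/48 ≠ 0; add k_4 = -415/48*a + 35/12*b - 55/8*c + 415/48 to the basis.

S(h_1,h_3): lcm = a*c. S = 80/3*a - 205/12*b - 445/8*c - 80/3.
  leading term a: subtract (-256/83)·k_4 from 80/3*a - 205/12*b - 445/8*c - 80/3 → -2685/332*b - 51015/664*c
  leading term b: no divisor's leading term divides it; move -2685/332*b to the remainder.
  leading term c: no divisor's leading term divides it; move -51015/664*c to the remainder.
  remainder -2685/332*b - 51015/664*c ≠ 0; add k_5 = -2685/332*b - 51015/664*c to the basis.

S(h_1,k_4): lcm = a*c. S = 28/83*b*c - 66/83*c**2 - 35/6*a + 35/12*b + 123/8*c + 35/6.
  leading term b*c: subtract (-112/2685*c)·k_5 from 28/83*b*c - 66/83*c**2 - 35/6*a + 35/12*b + 123/8*c + 35/6 → -4*c**2 - 35/6*a + 35/12*b + 123/8*c + 35/6
  leading term c**2: no divisor's leading term divides it; move -4*c**2 to the remainder.
  leading term a: subtract (56/83)·k_4 from -35/6*a + 35/12*b + 123/8*c + 35/6 → 315/332*b + 13289/664*c
  leading term b: subtract (-21/179)·k_5 from 315/332*b + 13289/664*c → 11*c
  leading term c: no divisor's leading term divides it; move 11*c to the remainder.
  remainder -4*c**2 + 11*c ≠ 0; add k_6 = -4*c**2 + 11*c to the basis.

The other S-polynomials (S(h_2,h_3), S(h_2,k_4), S(h_3,k_4), S(h_1,k_5), S(h_2,k_5), S(h_3,k_5), S(k_4,k_5), S(h_1,k_6), S(h_2,k_6), S(h_3,k_6), S(k_4,k_6), S(k_5,k_6)) all reduce to 0 modulo the current basis, so we have a Gröbner basis.
Inter-reduce: drop elements whose leading term is divisible by another's, tail-reduce, and make monic.
Reduced Gröbner basis: {c**2 - 11/4*c, a + 4*c - 1, b + 19/2*c}.

The two bases agree; hence the ideals are identical.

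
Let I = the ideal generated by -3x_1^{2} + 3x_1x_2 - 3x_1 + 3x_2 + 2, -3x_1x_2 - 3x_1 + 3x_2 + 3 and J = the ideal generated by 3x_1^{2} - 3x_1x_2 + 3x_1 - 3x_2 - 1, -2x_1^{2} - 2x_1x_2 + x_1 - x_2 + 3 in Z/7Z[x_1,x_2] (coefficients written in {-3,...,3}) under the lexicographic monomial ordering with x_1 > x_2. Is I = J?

No, the ideals differ.

Two ideals are equal iff their reduced Gröbner bases coincide (the reduced basis is unique for a fixed ordering).
Buchberger on the first generating set:
f_1 = -3x_1^{2} + 3x_1x_2 - 3x_1 + 3x_2 + 2, LT = x_1^{2}.
f_2 = -3x_1x_2 - 3x_1 + 3x_2 + 3, LT = x_1x_2.

S(f_1,f_2): lcm = x_1^{2}x_2. S = -x_1^{2} - x_1x_2^{2} + 2x_1x_2 + x_1 - x_2^{2} - 3x_2.
  leading term x_1^{2}: subtract (-2)·f_1 from -x_1^{2} - x_1x_2^{2} + 2x_1x_2 + x_1 - x_2^{2} - 3x_2 → -x_1x_2^{2} + x_1x_2 + 2x_1 - x_2^{2} + 3x_2 - 3
  leading term x_1x_2^{2}: subtract (-2x_2)·f_2 from -x_1x_2^{2} + x_1x_2 + 2x_1 - x_2^{2} + 3x_2 - 3 → 2x_1x_2 + 2x_1 - 2x_2^{2} + 2x_2 - 3
  leading term x_1x_2: subtract (-3)·f_2 from 2x_1x_2 + 2x_1 - 2x_2^{2} + 2x_2 - 3 → -2x_2^{2} - 3x_2 - 1
  leading term x_2^{2}: no divisor's leading term divides it; move -2x_2^{2} to the remainder.
  leading term x_2: no divisor's leading term divides it; move -3x_2 to the remainder.
  leading term 1: no divisor's leading term divides it; move -1 to the remainder.
  remainder -2x_2^{2} - 3x_2 - 1 ≠ 0; add g_3 = -2x_2^{2} - 3x_2 - 1 to the basis.

The other S-polynomials (S(f_1,g_3), S(f_2,g_3)) all reduce to 0 modulo the current basis, so we have a Gröbner basis.
Inter-reduce: drop elements whose leading term is divisible by another's, tail-reduce, and make monic.
Reduced Gröbner basis: {x_1^{2} + 2x_1 - 2x_2 + 3, x_1x_2 + x_1 - x_2 - 1, x_2^{2} - 2x_2 - 3}.

Buchberger on the second generating set:
h_1 = 3x_1^{2} - 3x_1x_2 + 3x_1 - 3x_2 - 1, LT = x_1^{2}.
h_2 = -2x_1^{2} - 2x_1x_2 + x_1 - x_2 + 3, LT = x_1^{2}.

S(h_1,h_2): lcm = x_1^{2}. S = -2x_1x_2 - 2x_1 + 2x_2.
  leading term x_1x_2: no divisor's leading term divides it; move -2x_1x_2 to the remainder.
  leading term x_1: no divisor's leading term divides it; move -2x_1 to the remainder.
  leading term x_2: no divisor's leading term divides it; move 2x_2 to the remainder.
  remainder -2x_1x_2 - 2x_1 + 2x_2 ≠ 0; add k_3 = -2x_1x_2 - 2x_1 + 2x_2 to the basis.

S(h_1,k_3): lcm = x_1^{2}x_2. S = -x_1^{2} - x_1x_2^{2} + 2x_1x_2 - x_2^{2} + 2x_2.
  leading term x_1^{2}: subtract (2)·h_1 from -x_1^{2} - x_1x_2^{2} + 2x_1x_2 - x_2^{2} + 2x_2 → -x_1x_2^{2} + x_1x_2 + x_1 - x_2^{2} + x_2 + 2
  leading term x_1x_2^{2}: subtract (-3x_2)·k_3 from -x_1x_2^{2} + x_1x_2 + x_1 - x_2^{2} + x_2 + 2 → 2x_1x_2 + x_1 - 2x_2^{2} + x_2 + 2
  leading term x_1x_2: subtract (-1)·k_3 from 2x_1x_2 + x_1 - 2x_2^{2} + x_2 + 2 → -x_1 - 2x_2^{2} + 3x_2 + 2
  leading term x_1: no divisor's leading term divides it; move -x_1 to the remainder.
  leading term x_2^{2}: no divisor's leading term divides it; move -2x_2^{2} to the remainder.
  leading term x_2: no divisor's leading term divides it; move 3x_2 to the remainder.
  leading term 1: no divisor's leading term divides it; move 2 to the remainder.
  remainder -x_1 - 2x_2^{2} + 3x_2 + 2 ≠ 0; add k_4 = -x_1 - 2x_2^{2} + 3x_2 + 2 to the basis.

S(k_3,k_4): lcm = x_1x_2. S = x_1 - 2x_2^{3} + 3x_2^{2} + x_2.
  leading term x_1: subtract (-1)·k_4 from x_1 - 2x_2^{3} + 3x_2^{2} + x_2 → -2x_2^{3} + x_2^{2} - 3x_2 + 2
  leading term x_2^{3}: no divisor's leading term divides it; move -2x_2^{3} to the remainder.
  leading term x_2^{2}: no divisor's leading term divides it; move x_2^{2} to the remainder.
  leading term x_2: no divisor's leading term divides it; move -3x_2 to the remainder.
  leading term 1: no divisor's leading term divides it; move 2 to the remainder.
  remainder -2x_2^{3} + x_2^{2} - 3x_2 + 2 ≠ 0; add k_5 = -2x_2^{3} + x_2^{2} - 3x_2 + 2 to the basis.

The other S-polynomials (S(h_2,k_3), S(h_1,k_4), S(h_2,k_4), S(h_1,k_5), S(h_2,k_5), S(k_3,k_5), S(k_4,k_5)) all reduce to 0 modulo the current basis, so we have a Gröbner basis.
Inter-reduce: drop elements whose leading term is divisible by another's, tail-reduce, and make monic.
Reduced Gröbner basis: {x_1 + 2x_2^{2} - 3x_2 - 2, x_2^{3} + 3x_2^{2} - 2x_2 - 1}.

The bases are distinct; the ideals are different.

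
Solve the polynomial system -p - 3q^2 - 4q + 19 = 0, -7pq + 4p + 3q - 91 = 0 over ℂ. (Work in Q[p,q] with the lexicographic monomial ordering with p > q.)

{(4, -3), (617/98 + 25*sqrt(2629)/98, 47/42 - sqrt(2629)/42), (617/98 - 25*sqrt(2629)/98, 47/42 + sqrt(2629)/42)}

Compute a lex Gröbner basis by Buchberger's algorithm.
f_1 = -p - 3q^2 - 4q + 19, LT = p.
f_2 = -7pq + 4p + 3q - 91, LT = pq.

S(f_1,f_2): lcm = pq. S = 4/7p + 3q^3 + 4q^2 - 130/7q - 13.
  reduce S modulo (f_1, f_2):
  remainder 3q^3 + 16/7q^2 - 146/7q - 15/7 ≠ 0; add h_3 = 3q^3 + 16/7q^2 - 146/7q - 15/7 to the basis.

The other S-polynomials (S(f_1,h_3), S(f_2,h_3)) all reduce to 0 modulo the current basis, so we have a Gröbner basis.
Inter-reduce: drop elements whose leading term is divisible by another's, tail-reduce, and make monic.
Reduced Gröbner basis: {p + 3q^2 + 4q - 19, q^3 + 16/21q^2 - 146/21q - 5/7}.

From the last basis element, q^3 + 16/21q^2 - 146/21q - 5/7 = 0, so q takes values in {-3, 47/42 - sqrt(2629)/42, 47/42 + sqrt(2629)/42}. Each choice, substituted upward through the basis, yields the corresponding point(s) of the solution set.
  q = -3: the earlier basis element becomes p - 4 = 0, giving p = 4 — point (4, -3).
  q = 47/42 - sqrt(2629)/42: the earlier basis element becomes p - 25*sqrt(2629)/98 - 617/98 = 0, giving p = 617/98 + 25*sqrt(2629)/98 — point (617/98 + 25*sqrt(2629)/98, 47/42 - sqrt(2629)/42).
  q = 47/42 + sqrt(2629)/42: the earlier basis element becomes p - 617/98 + 25*sqrt(2629)/98 = 0, giving p = 617/98 - 25*sqrt(2629)/98 — point (617/98 - 25*sqrt(2629)/98, 47/42 + sqrt(2629)/42).
A lex Gröbner basis triangularizes the system, enabling back-substitution.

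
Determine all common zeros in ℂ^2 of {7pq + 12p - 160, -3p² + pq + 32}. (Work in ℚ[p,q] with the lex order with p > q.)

Compute a lex Gröbner basis by Buchberger's algorithm.
f_1 = 7pq + 12p - 160, LT = pq.
f_2 = -3p² + pq + 32, LT = p².

S(f_1,f_2): lcm = p²q. S = 12/7p² + ⅓pq² - 160/7p + 32/3q.
  leading term p²: subtract (-4/7)·f_2 from 12/7p² + ⅓pq² - 160/7p + 32/3q → ⅓pq² + 4/7pq - 160/7p + 32/3q + 128/7
  leading term pq²: subtract (1/21q)·f_1 from ⅓pq² + 4/7pq - 160/7p + 32/3q + 128/7 → -160/7p + 128/7q + 128/7
  leading term p: no divisor's leading term divides it; move -160/7p to the remainder.
  leading term q: no divisor's leading term divides it; move 128/7q to the remainder.
  leading term 1: no divisor's leading term divides it; move 128/7 to the remainder.
  remainder -160/7p + 128/7q + 128/7 ≠ 0; add h_3 = -160/7p + 128/7q + 128/7 to the basis.

S(f_1,h_3): lcm = pq. S = 12/7p + ⅘q² + ⅘q - 160/7.
  leading term p: subtract (-3/40)·h_3 from 12/7p + ⅘q² + ⅘q - 160/7 → ⅘q² + 76/35q - 752/35
  leading term q²: no divisor's leading term divides it; move ⅘q² to the remainder.
  leading term q: no divisor's leading term divides it; move 76/35q to the remainder.
  leading term 1: no divisor's leading term divides it; move -752/35 to the remainder.
  remainder ⅘q² + 76/35q - 752/35 ≠ 0; add h_4 = ⅘q² + 76/35q - 752/35 to the basis.

The other S-polynomials (S(f_2,h_3), S(f_1,h_4), S(f_2,h_4), S(h_3,h_4)) all reduce to 0 modulo the current basis, so we have a Gröbner basis.
Inter-reduce: drop elements whose leading term is divisible by another's, tail-reduce, and make monic.
Reduced Gröbner basis: {p - ⅘q - ⅘, q² + 19/7q - 188/7}.

From the last basis element, q² + 19/7q - 188/7 = 0, so q takes values in {-47/7, 4}. Each choice, substituted upward through the basis, yields the corresponding point(s) of the solution set.
  q = -47/7: the earlier basis element becomes p + 32/7 = 0, giving p = -32/7 — point (-32/7, -47/7).
  q = 4: the earlier basis element becomes p - 4 = 0, giving p = 4 — point (4, 4).

{(-32/7, -47/7), (4, 4)}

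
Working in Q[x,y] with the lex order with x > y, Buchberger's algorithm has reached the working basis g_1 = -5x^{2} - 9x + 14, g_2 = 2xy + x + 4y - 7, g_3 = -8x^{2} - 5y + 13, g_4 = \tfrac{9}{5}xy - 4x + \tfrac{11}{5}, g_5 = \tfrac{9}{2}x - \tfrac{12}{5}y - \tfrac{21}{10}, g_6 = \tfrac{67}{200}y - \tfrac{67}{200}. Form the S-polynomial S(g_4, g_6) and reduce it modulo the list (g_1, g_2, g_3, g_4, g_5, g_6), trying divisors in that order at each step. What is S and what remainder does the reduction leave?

S(g_4, g_6) = -\tfrac{11}{9}x + \tfrac{11}{9}; remainder on division = 0.

lcm(LM(g_4), LM(g_6)) = xy.
S = (lcm/LT(g_4))·g_4 − (lcm/LT(g_6))·g_6 = -\tfrac{11}{9}x + \tfrac{11}{9}.
Reduce S modulo (g_1, g_2, g_3, g_4, g_5, g_6) in that order:
  leading term x: subtract (-\tfrac{22}{81})·g_5 from -\tfrac{11}{9}x + \tfrac{11}{9} → -\tfrac{88}{135}y + \tfrac{88}{135}
  leading term y: subtract (-\tfrac{3520}{1809})·g_6 from -\tfrac{88}{135}y + \tfrac{88}{135} → 0
The remainder is 0, so this S-polynomial contributes no new basis element.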